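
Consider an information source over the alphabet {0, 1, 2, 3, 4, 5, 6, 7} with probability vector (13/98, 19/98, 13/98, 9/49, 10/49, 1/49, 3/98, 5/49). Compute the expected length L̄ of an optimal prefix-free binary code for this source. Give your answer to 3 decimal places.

2.806 bits/symbol

Repeatedly combine the two least-probable nodes; the expected code length is the sum of the merged weights.
merge 1/49 + 3/98 → 5/98
merge 5/98 + 5/49 → 15/98
merge 13/98 + 13/98 → 13/49
merge 15/98 + 9/49 → 33/98
merge 19/98 + 10/49 → 39/98
merge 13/49 + 33/98 → 59/98
merge 39/98 + 59/98 → 1
L = 5/98 + 15/98 + 13/49 + 33/98 + 39/98 + 59/98 + 1 = 275/98 ≈ 2.806 bits/symbol.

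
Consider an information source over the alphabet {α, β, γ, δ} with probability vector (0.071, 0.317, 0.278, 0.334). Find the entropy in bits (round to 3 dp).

H = −Σ pᵢ log₂ pᵢ.
−0.071·log₂(0.071) = 0.2709
−0.317·log₂(0.317) = 0.5254
−0.278·log₂(0.278) = 0.5134
−0.334·log₂(0.334) = 0.5284
Sum ≈ 1.8382 → 1.838 bits.

1.838 bits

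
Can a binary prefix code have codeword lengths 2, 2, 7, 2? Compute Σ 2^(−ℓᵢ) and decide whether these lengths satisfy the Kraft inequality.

0.7578125; yes

With common denominator 2^7 = 128: Σ 2^(−ℓᵢ) = 32/128 + 32/128 + 1/128 + 32/128 = 97/128 = 0.7578125.
Kraft's inequality requires Σ ≤ 1; here Σ = 0.7578125 ≤ 1, so such a prefix code exists.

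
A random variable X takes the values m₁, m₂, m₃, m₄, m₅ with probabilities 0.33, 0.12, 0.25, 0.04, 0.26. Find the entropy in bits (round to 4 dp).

2.0859 bits

H = −Σ pᵢ log₂ pᵢ.
−0.33·log₂(0.33) = 0.5278
−0.12·log₂(0.12) = 0.3671
−0.25·log₂(0.25) = 0.5000
−0.04·log₂(0.04) = 0.1858
−0.26·log₂(0.26) = 0.5053
Sum ≈ 2.0859 → 2.0859 bits.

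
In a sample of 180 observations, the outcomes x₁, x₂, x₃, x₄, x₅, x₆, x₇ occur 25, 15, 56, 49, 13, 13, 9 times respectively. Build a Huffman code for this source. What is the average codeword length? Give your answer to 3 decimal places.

2.539 bits/symbol

Probabilities are the counts divided by 180.
Repeatedly combine the two least-probable nodes; the expected code length is the sum of the merged weights.
merge 1/20 + 13/180 → 11/90
merge 13/180 + 1/12 → 7/45
merge 11/90 + 5/36 → 47/180
merge 7/45 + 47/180 → 5/12
merge 49/180 + 14/45 → 7/12
merge 5/12 + 7/12 → 1
L = 11/90 + 7/45 + 47/180 + 5/12 + 7/12 + 1 = 457/180 ≈ 2.539 bits/symbol.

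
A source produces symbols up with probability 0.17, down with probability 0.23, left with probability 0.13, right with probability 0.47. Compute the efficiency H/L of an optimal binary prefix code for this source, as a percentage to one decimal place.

Entropy H = −Σ p log₂ p ≈ 1.8169 bits.
Huffman merges: 13/100+17/100→3/10; 23/100+3/10→53/100; 47/100+53/100→1. L = 183/100 ≈ 1.8300.
Efficiency = H/L = 1.8169/1.8300 = 99.3%.

99.3%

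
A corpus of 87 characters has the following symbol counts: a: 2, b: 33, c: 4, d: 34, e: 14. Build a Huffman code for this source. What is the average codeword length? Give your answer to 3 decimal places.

1.908 bits/symbol

Probabilities are the counts divided by 87.
Repeatedly combine the two least-probable nodes; the expected code length is the sum of the merged weights.
merge 2/87 + 4/87 → 2/29
merge 2/29 + 14/87 → 20/87
merge 20/87 + 11/29 → 53/87
merge 34/87 + 53/87 → 1
L = 2/29 + 20/87 + 53/87 + 1 = 166/87 ≈ 1.908 bits/symbol.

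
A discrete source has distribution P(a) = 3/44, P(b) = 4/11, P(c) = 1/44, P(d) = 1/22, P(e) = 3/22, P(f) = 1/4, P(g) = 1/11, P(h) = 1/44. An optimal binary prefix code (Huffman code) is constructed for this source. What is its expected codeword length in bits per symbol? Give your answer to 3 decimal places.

2.523 bits/symbol

Repeatedly combine the two least-probable nodes; the expected code length is the sum of the merged weights.
merge 1/44 + 1/44 → 1/22
merge 1/22 + 1/22 → 1/11
merge 3/44 + 1/11 → 7/44
merge 1/11 + 3/22 → 5/22
merge 7/44 + 5/22 → 17/44
merge 1/4 + 4/11 → 27/44
merge 17/44 + 27/44 → 1
L = 1/22 + 1/11 + 7/44 + 5/22 + 17/44 + 27/44 + 1 = 111/44 ≈ 2.523 bits/symbol.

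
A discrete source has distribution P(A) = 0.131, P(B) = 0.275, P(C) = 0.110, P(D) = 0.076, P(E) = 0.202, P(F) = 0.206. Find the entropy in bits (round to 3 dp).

H = −Σ pᵢ log₂ pᵢ.
−0.131·log₂(0.131) = 0.3841
−0.275·log₂(0.275) = 0.5122
−0.110·log₂(0.110) = 0.3503
−0.076·log₂(0.076) = 0.2826
−0.202·log₂(0.202) = 0.4661
−0.206·log₂(0.206) = 0.4695
Sum ≈ 2.4648 → 2.465 bits.

2.465 bits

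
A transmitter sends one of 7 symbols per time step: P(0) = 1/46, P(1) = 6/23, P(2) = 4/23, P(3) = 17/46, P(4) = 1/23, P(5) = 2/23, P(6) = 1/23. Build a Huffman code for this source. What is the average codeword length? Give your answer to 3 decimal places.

Repeatedly combine the two least-probable nodes; the expected code length is the sum of the merged weights.
merge 1/46 + 1/23 → 3/46
merge 1/23 + 3/46 → 5/46
merge 2/23 + 5/46 → 9/46
merge 4/23 + 9/46 → 17/46
merge 6/23 + 17/46 → 29/46
merge 17/46 + 29/46 → 1
L = 3/46 + 5/46 + 9/46 + 17/46 + 29/46 + 1 = 109/46 ≈ 2.370 bits/symbol.

2.370 bits/symbol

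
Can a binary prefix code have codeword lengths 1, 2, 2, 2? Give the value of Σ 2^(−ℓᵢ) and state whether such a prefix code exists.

With common denominator 2^2 = 4: Σ 2^(−ℓᵢ) = 2/4 + 1/4 + 1/4 + 1/4 = 5/4 = 1.25.
Kraft's inequality requires Σ ≤ 1; here Σ = 1.25 > 1, so no such prefix code exists.

1.25; no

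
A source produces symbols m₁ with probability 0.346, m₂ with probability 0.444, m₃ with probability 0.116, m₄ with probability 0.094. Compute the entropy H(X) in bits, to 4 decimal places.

1.7310 bits

H = −Σ pᵢ log₂ pᵢ.
−0.346·log₂(0.346) = 0.5298
−0.444·log₂(0.444) = 0.5201
−0.116·log₂(0.116) = 0.3605
−0.094·log₂(0.094) = 0.3207
Sum ≈ 1.7310 → 1.7310 bits.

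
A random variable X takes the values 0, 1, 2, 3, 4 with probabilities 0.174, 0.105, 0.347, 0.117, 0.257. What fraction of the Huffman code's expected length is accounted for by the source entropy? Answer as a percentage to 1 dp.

97.9%

Entropy H = −Σ p log₂ p ≈ 2.1762 bits.
Huffman merges: 21/200+117/1000→111/500; 87/500+111/500→99/250; 257/1000+347/1000→151/250; 99/250+151/250→1. L = 1111/500 ≈ 2.2220.
Efficiency = H/L = 2.1762/2.2220 = 97.9%.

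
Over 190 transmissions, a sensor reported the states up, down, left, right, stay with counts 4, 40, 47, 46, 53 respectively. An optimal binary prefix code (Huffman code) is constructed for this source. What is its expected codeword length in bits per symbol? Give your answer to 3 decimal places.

2.232 bits/symbol

Probabilities are the counts divided by 190.
Repeatedly combine the two least-probable nodes; the expected code length is the sum of the merged weights.
merge 2/95 + 4/19 → 22/95
merge 22/95 + 23/95 → 9/19
merge 47/190 + 53/190 → 10/19
merge 9/19 + 10/19 → 1
L = 22/95 + 9/19 + 10/19 + 1 = 212/95 ≈ 2.232 bits/symbol.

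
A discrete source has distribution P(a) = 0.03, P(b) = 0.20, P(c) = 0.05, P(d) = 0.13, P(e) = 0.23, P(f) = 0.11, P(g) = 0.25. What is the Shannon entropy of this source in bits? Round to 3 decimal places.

H = −Σ pᵢ log₂ pᵢ.
−0.03·log₂(0.03) = 0.1518
−0.20·log₂(0.20) = 0.4644
−0.05·log₂(0.05) = 0.2161
−0.13·log₂(0.13) = 0.3826
−0.23·log₂(0.23) = 0.4877
−0.11·log₂(0.11) = 0.3503
−0.25·log₂(0.25) = 0.5000
Sum ≈ 2.5528 → 2.553 bits.

2.553 bits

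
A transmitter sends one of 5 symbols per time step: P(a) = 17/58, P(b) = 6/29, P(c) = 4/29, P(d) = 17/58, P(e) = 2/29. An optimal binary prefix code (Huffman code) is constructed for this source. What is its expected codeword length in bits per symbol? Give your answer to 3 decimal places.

2.207 bits/symbol

Repeatedly combine the two least-probable nodes; the expected code length is the sum of the merged weights.
merge 2/29 + 4/29 → 6/29
merge 6/29 + 6/29 → 12/29
merge 17/58 + 17/58 → 17/29
merge 12/29 + 17/29 → 1
L = 6/29 + 12/29 + 17/29 + 1 = 64/29 ≈ 2.207 bits/symbol.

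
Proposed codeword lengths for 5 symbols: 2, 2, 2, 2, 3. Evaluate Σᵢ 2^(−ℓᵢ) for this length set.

With common denominator 2^3 = 8: Σ 2^(−ℓᵢ) = 2/8 + 2/8 + 2/8 + 2/8 + 1/8 = 9/8 = 1.125.

1.125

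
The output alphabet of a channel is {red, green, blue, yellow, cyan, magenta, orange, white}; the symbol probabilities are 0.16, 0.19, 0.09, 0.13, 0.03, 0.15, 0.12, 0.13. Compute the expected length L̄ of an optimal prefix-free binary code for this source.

2.93 bits/symbol

Repeatedly combine the two least-probable nodes; the expected code length is the sum of the merged weights.
merge 3/100 + 9/100 → 3/25
merge 3/25 + 3/25 → 6/25
merge 13/100 + 13/100 → 13/50
merge 3/20 + 4/25 → 31/100
merge 19/100 + 6/25 → 43/100
merge 13/50 + 31/100 → 57/100
merge 43/100 + 57/100 → 1
L = 3/25 + 6/25 + 13/50 + 31/100 + 43/100 + 57/100 + 1 = 293/100 = 2.93 bits/symbol.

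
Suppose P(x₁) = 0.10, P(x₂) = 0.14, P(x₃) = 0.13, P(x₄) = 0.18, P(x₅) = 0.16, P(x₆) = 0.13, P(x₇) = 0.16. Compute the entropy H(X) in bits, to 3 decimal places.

2.786 bits

H = −Σ pᵢ log₂ pᵢ.
−0.10·log₂(0.10) = 0.3322
−0.14·log₂(0.14) = 0.3971
−0.13·log₂(0.13) = 0.3826
−0.18·log₂(0.18) = 0.4453
−0.16·log₂(0.16) = 0.4230
−0.13·log₂(0.13) = 0.3826
−0.16·log₂(0.16) = 0.4230
Sum ≈ 2.7859 → 2.786 bits.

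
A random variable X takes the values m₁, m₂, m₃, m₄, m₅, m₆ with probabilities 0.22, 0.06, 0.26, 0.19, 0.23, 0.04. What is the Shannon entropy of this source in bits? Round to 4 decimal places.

2.3580 bits

H = −Σ pᵢ log₂ pᵢ.
−0.22·log₂(0.22) = 0.4806
−0.06·log₂(0.06) = 0.2435
−0.26·log₂(0.26) = 0.5053
−0.19·log₂(0.19) = 0.4552
−0.23·log₂(0.23) = 0.4877
−0.04·log₂(0.04) = 0.1858
Sum ≈ 2.3580 → 2.3580 bits.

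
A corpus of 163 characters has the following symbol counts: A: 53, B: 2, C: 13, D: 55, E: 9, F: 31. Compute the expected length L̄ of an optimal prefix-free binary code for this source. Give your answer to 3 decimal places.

2.215 bits/symbol

Probabilities are the counts divided by 163.
Repeatedly combine the two least-probable nodes; the expected code length is the sum of the merged weights.
merge 2/163 + 9/163 → 11/163
merge 11/163 + 13/163 → 24/163
merge 24/163 + 31/163 → 55/163
merge 53/163 + 55/163 → 108/163
merge 55/163 + 108/163 → 1
L = 11/163 + 24/163 + 55/163 + 108/163 + 1 = 361/163 ≈ 2.215 bits/symbol.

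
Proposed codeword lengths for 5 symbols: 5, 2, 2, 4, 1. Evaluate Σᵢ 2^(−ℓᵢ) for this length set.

With common denominator 2^5 = 32: Σ 2^(−ℓᵢ) = 1/32 + 8/32 + 8/32 + 2/32 + 16/32 = 35/32 = 1.09375.

1.09375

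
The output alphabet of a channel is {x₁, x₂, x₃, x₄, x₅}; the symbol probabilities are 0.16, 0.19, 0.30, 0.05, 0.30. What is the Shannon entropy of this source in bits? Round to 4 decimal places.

H = −Σ pᵢ log₂ pᵢ.
−0.16·log₂(0.16) = 0.4230
−0.19·log₂(0.19) = 0.4552
−0.30·log₂(0.30) = 0.5211
−0.05·log₂(0.05) = 0.2161
−0.30·log₂(0.30) = 0.5211
Sum ≈ 2.1365 → 2.1365 bits.

2.1365 bits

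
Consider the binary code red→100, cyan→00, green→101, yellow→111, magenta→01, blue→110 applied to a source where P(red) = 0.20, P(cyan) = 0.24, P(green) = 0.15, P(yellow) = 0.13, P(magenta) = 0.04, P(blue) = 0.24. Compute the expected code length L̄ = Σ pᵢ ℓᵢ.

2.72 bits/symbol

L̄ = Σ pᵢ·ℓᵢ = 0.20·3 + 0.24·2 + 0.15·3 + 0.13·3 + 0.04·2 + 0.24·3 = 2.72 bits/symbol.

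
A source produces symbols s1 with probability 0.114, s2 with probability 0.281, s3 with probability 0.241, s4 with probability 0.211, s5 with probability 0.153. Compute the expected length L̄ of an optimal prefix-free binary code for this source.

Repeatedly combine the two least-probable nodes; the expected code length is the sum of the merged weights.
merge 57/500 + 153/1000 → 267/1000
merge 211/1000 + 241/1000 → 113/250
merge 267/1000 + 281/1000 → 137/250
merge 113/250 + 137/250 → 1
L = 267/1000 + 113/250 + 137/250 + 1 = 2267/1000 = 2.267 bits/symbol.

2.267 bits/symbol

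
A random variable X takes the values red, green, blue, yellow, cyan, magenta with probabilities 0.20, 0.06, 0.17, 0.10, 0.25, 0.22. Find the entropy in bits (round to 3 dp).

2.455 bits

H = −Σ pᵢ log₂ pᵢ.
−0.20·log₂(0.20) = 0.4644
−0.06·log₂(0.06) = 0.2435
−0.17·log₂(0.17) = 0.4346
−0.10·log₂(0.10) = 0.3322
−0.25·log₂(0.25) = 0.5000
−0.22·log₂(0.22) = 0.4806
Sum ≈ 2.4553 → 2.455 bits.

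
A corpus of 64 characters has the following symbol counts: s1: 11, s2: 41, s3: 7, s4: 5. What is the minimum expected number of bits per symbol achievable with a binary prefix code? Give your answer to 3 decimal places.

1.547 bits/symbol

Probabilities are the counts divided by 64.
Repeatedly combine the two least-probable nodes; the expected code length is the sum of the merged weights.
merge 5/64 + 7/64 → 3/16
merge 11/64 + 3/16 → 23/64
merge 23/64 + 41/64 → 1
L = 3/16 + 23/64 + 1 = 99/64 ≈ 1.547 bits/symbol.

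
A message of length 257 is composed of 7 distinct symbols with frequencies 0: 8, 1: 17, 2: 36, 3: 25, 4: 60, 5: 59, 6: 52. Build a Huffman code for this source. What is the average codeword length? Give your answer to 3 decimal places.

Probabilities are the counts divided by 257.
Repeatedly combine the two least-probable nodes; the expected code length is the sum of the merged weights.
merge 8/257 + 17/257 → 25/257
merge 25/257 + 25/257 → 50/257
merge 36/257 + 50/257 → 86/257
merge 52/257 + 59/257 → 111/257
merge 60/257 + 86/257 → 146/257
merge 111/257 + 146/257 → 1
L = 25/257 + 50/257 + 86/257 + 111/257 + 146/257 + 1 = 675/257 ≈ 2.626 bits/symbol.

2.626 bits/symbol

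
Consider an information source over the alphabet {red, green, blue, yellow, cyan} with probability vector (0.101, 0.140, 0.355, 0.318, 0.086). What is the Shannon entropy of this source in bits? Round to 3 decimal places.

H = −Σ pᵢ log₂ pᵢ.
−0.101·log₂(0.101) = 0.3341
−0.140·log₂(0.140) = 0.3971
−0.355·log₂(0.355) = 0.5304
−0.318·log₂(0.318) = 0.5256
−0.086·log₂(0.086) = 0.3044
Sum ≈ 2.0916 → 2.092 bits.

2.092 bits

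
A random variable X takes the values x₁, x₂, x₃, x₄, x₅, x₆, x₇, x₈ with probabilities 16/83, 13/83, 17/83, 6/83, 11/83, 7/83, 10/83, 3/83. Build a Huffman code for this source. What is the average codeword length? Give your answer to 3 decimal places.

2.904 bits/symbol

Repeatedly combine the two least-probable nodes; the expected code length is the sum of the merged weights.
merge 3/83 + 6/83 → 9/83
merge 7/83 + 9/83 → 16/83
merge 10/83 + 11/83 → 21/83
merge 13/83 + 16/83 → 29/83
merge 16/83 + 17/83 → 33/83
merge 21/83 + 29/83 → 50/83
merge 33/83 + 50/83 → 1
L = 9/83 + 16/83 + 21/83 + 29/83 + 33/83 + 50/83 + 1 = 241/83 ≈ 2.904 bits/symbol.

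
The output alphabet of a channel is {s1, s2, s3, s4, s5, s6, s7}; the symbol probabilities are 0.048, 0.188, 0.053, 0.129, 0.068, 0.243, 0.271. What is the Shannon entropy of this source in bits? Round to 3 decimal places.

H = −Σ pᵢ log₂ pᵢ.
−0.048·log₂(0.048) = 0.2103
−0.188·log₂(0.188) = 0.4533
−0.053·log₂(0.053) = 0.2246
−0.129·log₂(0.129) = 0.3811
−0.068·log₂(0.068) = 0.2637
−0.243·log₂(0.243) = 0.4960
−0.271·log₂(0.271) = 0.5105
Sum ≈ 2.5395 → 2.539 bits.

2.539 bits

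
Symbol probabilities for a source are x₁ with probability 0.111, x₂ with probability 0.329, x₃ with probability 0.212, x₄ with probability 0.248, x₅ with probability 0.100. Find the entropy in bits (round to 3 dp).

2.185 bits

H = −Σ pᵢ log₂ pᵢ.
−0.111·log₂(0.111) = 0.3520
−0.329·log₂(0.329) = 0.5277
−0.212·log₂(0.212) = 0.4744
−0.248·log₂(0.248) = 0.4989
−0.100·log₂(0.100) = 0.3322
Sum ≈ 2.1852 → 2.185 bits.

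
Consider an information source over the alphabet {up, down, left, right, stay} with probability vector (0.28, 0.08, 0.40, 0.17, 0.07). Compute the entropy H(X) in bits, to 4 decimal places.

H = −Σ pᵢ log₂ pᵢ.
−0.28·log₂(0.28) = 0.5142
−0.08·log₂(0.08) = 0.2915
−0.40·log₂(0.40) = 0.5288
−0.17·log₂(0.17) = 0.4346
−0.07·log₂(0.07) = 0.2686
Sum ≈ 2.0376 → 2.0376 bits.

2.0376 bits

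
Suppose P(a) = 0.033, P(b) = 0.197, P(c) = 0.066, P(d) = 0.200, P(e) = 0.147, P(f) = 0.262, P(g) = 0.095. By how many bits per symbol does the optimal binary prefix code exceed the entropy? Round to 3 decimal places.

0.051 bits

Entropy H = −Σ p log₂ p ≈ 2.5828 bits.
Huffman merges: 33/1000+33/500→99/1000; 19/200+99/1000→97/500; 147/1000+97/500→341/1000; 197/1000+1/5→397/1000; 131/500+341/1000→603/1000; 397/1000+603/1000→1. L = 1317/500 ≈ 2.6340.
L − H = 2.6340 − 2.5828 = 0.051 bits.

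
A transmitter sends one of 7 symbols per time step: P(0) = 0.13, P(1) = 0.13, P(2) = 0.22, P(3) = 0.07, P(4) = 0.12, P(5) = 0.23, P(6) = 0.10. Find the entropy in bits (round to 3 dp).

H = −Σ pᵢ log₂ pᵢ.
−0.13·log₂(0.13) = 0.3826
−0.13·log₂(0.13) = 0.3826
−0.22·log₂(0.22) = 0.4806
−0.07·log₂(0.07) = 0.2686
−0.12·log₂(0.12) = 0.3671
−0.23·log₂(0.23) = 0.4877
−0.10·log₂(0.10) = 0.3322
Sum ≈ 2.7013 → 2.701 bits.

2.701 bits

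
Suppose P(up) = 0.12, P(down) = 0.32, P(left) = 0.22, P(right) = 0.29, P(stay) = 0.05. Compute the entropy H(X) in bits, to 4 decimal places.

2.1077 bits

H = −Σ pᵢ log₂ pᵢ.
−0.12·log₂(0.12) = 0.3671
−0.32·log₂(0.32) = 0.5260
−0.22·log₂(0.22) = 0.4806
−0.29·log₂(0.29) = 0.5179
−0.05·log₂(0.05) = 0.2161
Sum ≈ 2.1077 → 2.1077 bits.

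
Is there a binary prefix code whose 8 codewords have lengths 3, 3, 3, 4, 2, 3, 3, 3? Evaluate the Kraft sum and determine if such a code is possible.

1.0625; no

With common denominator 2^4 = 16: Σ 2^(−ℓᵢ) = 2/16 + 2/16 + 2/16 + 1/16 + 4/16 + 2/16 + 2/16 + 2/16 = 17/16 = 1.0625.
Kraft's inequality requires Σ ≤ 1; here Σ = 1.0625 > 1, so no such prefix code exists.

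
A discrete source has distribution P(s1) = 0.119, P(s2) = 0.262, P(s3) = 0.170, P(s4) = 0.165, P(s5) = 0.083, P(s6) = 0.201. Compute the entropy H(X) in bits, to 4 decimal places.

H = −Σ pᵢ log₂ pᵢ.
−0.119·log₂(0.119) = 0.3654
−0.262·log₂(0.262) = 0.5063
−0.170·log₂(0.170) = 0.4346
−0.165·log₂(0.165) = 0.4289
−0.083·log₂(0.083) = 0.2980
−0.201·log₂(0.201) = 0.4653
Sum ≈ 2.4985 → 2.4985 bits.

2.4985 bits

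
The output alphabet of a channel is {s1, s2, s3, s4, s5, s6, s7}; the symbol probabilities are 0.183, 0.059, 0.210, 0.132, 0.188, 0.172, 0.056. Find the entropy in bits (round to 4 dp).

2.6707 bits

H = −Σ pᵢ log₂ pᵢ.
−0.183·log₂(0.183) = 0.4484
−0.059·log₂(0.059) = 0.2409
−0.210·log₂(0.210) = 0.4728
−0.132·log₂(0.132) = 0.3856
−0.188·log₂(0.188) = 0.4533
−0.172·log₂(0.172) = 0.4368
−0.056·log₂(0.056) = 0.2329
Sum ≈ 2.6707 → 2.6707 bits.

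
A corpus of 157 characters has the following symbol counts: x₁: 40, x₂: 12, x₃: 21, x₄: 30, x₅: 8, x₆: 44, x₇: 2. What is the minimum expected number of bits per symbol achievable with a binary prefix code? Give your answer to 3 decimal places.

Probabilities are the counts divided by 157.
Repeatedly combine the two least-probable nodes; the expected code length is the sum of the merged weights.
merge 2/157 + 8/157 → 10/157
merge 10/157 + 12/157 → 22/157
merge 21/157 + 22/157 → 43/157
merge 30/157 + 40/157 → 70/157
merge 43/157 + 44/157 → 87/157
merge 70/157 + 87/157 → 1
L = 10/157 + 22/157 + 43/157 + 70/157 + 87/157 + 1 = 389/157 ≈ 2.478 bits/symbol.

2.478 bits/symbol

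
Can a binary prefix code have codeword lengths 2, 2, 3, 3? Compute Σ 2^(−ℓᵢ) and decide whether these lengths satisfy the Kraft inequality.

0.75; yes

With common denominator 2^3 = 8: Σ 2^(−ℓᵢ) = 2/8 + 2/8 + 1/8 + 1/8 = 6/8 = 0.75.
Kraft's inequality requires Σ ≤ 1; here Σ = 0.75 ≤ 1, so such a prefix code exists.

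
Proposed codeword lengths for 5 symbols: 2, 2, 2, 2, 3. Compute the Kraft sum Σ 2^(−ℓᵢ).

1.125

With common denominator 2^3 = 8: Σ 2^(−ℓᵢ) = 2/8 + 2/8 + 2/8 + 2/8 + 1/8 = 9/8 = 1.125.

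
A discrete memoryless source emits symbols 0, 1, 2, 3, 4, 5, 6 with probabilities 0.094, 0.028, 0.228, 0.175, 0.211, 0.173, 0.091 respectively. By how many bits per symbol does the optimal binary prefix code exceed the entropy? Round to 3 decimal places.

0.062 bits

Entropy H = −Σ p log₂ p ≈ 2.6176 bits.
Huffman merges: 7/250+91/1000→119/1000; 47/500+119/1000→213/1000; 173/1000+7/40→87/250; 211/1000+213/1000→53/125; 57/250+87/250→72/125; 53/125+72/125→1. L = 67/25 ≈ 2.6800.
L − H = 2.6800 − 2.6176 = 0.062 bits.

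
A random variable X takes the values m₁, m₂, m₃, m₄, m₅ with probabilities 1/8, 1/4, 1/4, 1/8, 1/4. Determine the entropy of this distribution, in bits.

Each probability is a power of 1/2, so log₂(1/p) is an integer.
H = Σ p·log₂(1/p) = 1/8·3 + 1/4·2 + 1/4·2 + 1/8·3 + 1/4·2 = 2.25 bits.

2.25 bits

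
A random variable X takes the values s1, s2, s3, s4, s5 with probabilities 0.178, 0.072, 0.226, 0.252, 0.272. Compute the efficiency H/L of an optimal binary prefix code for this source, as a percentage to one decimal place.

Entropy H = −Σ p log₂ p ≈ 2.2134 bits.
Huffman merges: 9/125+89/500→1/4; 113/500+1/4→119/250; 63/250+34/125→131/250; 119/250+131/250→1. L = 9/4 ≈ 2.2500.
Efficiency = H/L = 2.2134/2.2500 = 98.4%.

98.4%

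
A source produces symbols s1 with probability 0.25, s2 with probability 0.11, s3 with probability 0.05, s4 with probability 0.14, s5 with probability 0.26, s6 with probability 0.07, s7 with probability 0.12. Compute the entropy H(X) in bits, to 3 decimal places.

H = −Σ pᵢ log₂ pᵢ.
−0.25·log₂(0.25) = 0.5000
−0.11·log₂(0.11) = 0.3503
−0.05·log₂(0.05) = 0.2161
−0.14·log₂(0.14) = 0.3971
−0.26·log₂(0.26) = 0.5053
−0.07·log₂(0.07) = 0.2686
−0.12·log₂(0.12) = 0.3671
Sum ≈ 2.6044 → 2.604 bits.

2.604 bits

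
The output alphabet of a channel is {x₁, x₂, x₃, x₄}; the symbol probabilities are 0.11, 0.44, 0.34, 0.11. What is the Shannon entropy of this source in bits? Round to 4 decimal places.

1.7509 bits

H = −Σ pᵢ log₂ pᵢ.
−0.11·log₂(0.11) = 0.3503
−0.44·log₂(0.44) = 0.5211
−0.34·log₂(0.34) = 0.5292
−0.11·log₂(0.11) = 0.3503
Sum ≈ 1.7509 → 1.7509 bits.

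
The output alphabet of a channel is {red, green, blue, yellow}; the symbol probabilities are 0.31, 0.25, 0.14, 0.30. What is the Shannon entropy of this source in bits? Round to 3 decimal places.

1.942 bits

H = −Σ pᵢ log₂ pᵢ.
−0.31·log₂(0.31) = 0.5238
−0.25·log₂(0.25) = 0.5000
−0.14·log₂(0.14) = 0.3971
−0.30·log₂(0.30) = 0.5211
Sum ≈ 1.9420 → 1.942 bits.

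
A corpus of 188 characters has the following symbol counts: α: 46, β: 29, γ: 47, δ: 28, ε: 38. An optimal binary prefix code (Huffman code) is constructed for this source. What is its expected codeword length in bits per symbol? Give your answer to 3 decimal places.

Probabilities are the counts divided by 188.
Repeatedly combine the two least-probable nodes; the expected code length is the sum of the merged weights.
merge 7/47 + 29/188 → 57/188
merge 19/94 + 23/94 → 21/47
merge 1/4 + 57/188 → 26/47
merge 21/47 + 26/47 → 1
L = 57/188 + 21/47 + 26/47 + 1 = 433/188 ≈ 2.303 bits/symbol.

2.303 bits/symbol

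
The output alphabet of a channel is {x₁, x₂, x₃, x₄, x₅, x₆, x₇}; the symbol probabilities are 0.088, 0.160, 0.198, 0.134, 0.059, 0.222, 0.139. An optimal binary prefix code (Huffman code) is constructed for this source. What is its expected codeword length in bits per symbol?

2.727 bits/symbol

Repeatedly combine the two least-probable nodes; the expected code length is the sum of the merged weights.
merge 59/1000 + 11/125 → 147/1000
merge 67/500 + 139/1000 → 273/1000
merge 147/1000 + 4/25 → 307/1000
merge 99/500 + 111/500 → 21/50
merge 273/1000 + 307/1000 → 29/50
merge 21/50 + 29/50 → 1
L = 147/1000 + 273/1000 + 307/1000 + 21/50 + 29/50 + 1 = 2727/1000 = 2.727 bits/symbol.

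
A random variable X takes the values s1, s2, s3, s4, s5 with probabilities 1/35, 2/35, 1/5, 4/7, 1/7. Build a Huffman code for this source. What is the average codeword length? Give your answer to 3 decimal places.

Repeatedly combine the two least-probable nodes; the expected code length is the sum of the merged weights.
merge 1/35 + 2/35 → 3/35
merge 3/35 + 1/7 → 8/35
merge 1/5 + 8/35 → 3/7
merge 3/7 + 4/7 → 1
L = 3/35 + 8/35 + 3/7 + 1 = 61/35 ≈ 1.743 bits/symbol.

1.743 bits/symbol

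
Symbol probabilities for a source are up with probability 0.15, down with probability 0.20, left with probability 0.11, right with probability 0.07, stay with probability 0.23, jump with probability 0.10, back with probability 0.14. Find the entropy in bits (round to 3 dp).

H = −Σ pᵢ log₂ pᵢ.
−0.15·log₂(0.15) = 0.4105
−0.20·log₂(0.20) = 0.4644
−0.11·log₂(0.11) = 0.3503
−0.07·log₂(0.07) = 0.2686
−0.23·log₂(0.23) = 0.4877
−0.10·log₂(0.10) = 0.3322
−0.14·log₂(0.14) = 0.3971
Sum ≈ 2.7107 → 2.711 bits.

2.711 bits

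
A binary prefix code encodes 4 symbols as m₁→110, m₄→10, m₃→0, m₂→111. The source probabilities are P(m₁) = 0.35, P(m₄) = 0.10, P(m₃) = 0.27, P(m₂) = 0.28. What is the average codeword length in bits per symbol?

2.36 bits/symbol

L̄ = Σ pᵢ·ℓᵢ = 0.35·3 + 0.10·2 + 0.27·1 + 0.28·3 = 2.36 bits/symbol.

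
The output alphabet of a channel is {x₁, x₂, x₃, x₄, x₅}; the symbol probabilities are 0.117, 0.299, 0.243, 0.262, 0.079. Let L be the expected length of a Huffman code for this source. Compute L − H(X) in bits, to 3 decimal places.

Entropy H = −Σ p log₂ p ≈ 2.1745 bits.
Huffman merges: 79/1000+117/1000→49/250; 49/250+243/1000→439/1000; 131/500+299/1000→561/1000; 439/1000+561/1000→1. L = 549/250 ≈ 2.1960.
L − H = 2.1960 − 2.1745 = 0.022 bits.

0.022 bits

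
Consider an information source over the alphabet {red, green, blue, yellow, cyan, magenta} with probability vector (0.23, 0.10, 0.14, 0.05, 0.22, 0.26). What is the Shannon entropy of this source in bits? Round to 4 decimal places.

2.4189 bits

H = −Σ pᵢ log₂ pᵢ.
−0.23·log₂(0.23) = 0.4877
−0.10·log₂(0.10) = 0.3322
−0.14·log₂(0.14) = 0.3971
−0.05·log₂(0.05) = 0.2161
−0.22·log₂(0.22) = 0.4806
−0.26·log₂(0.26) = 0.5053
Sum ≈ 2.4189 → 2.4189 bits.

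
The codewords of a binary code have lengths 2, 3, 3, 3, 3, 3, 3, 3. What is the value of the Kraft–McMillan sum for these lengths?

With common denominator 2^3 = 8: Σ 2^(−ℓᵢ) = 2/8 + 1/8 + 1/8 + 1/8 + 1/8 + 1/8 + 1/8 + 1/8 = 9/8 = 1.125.

1.125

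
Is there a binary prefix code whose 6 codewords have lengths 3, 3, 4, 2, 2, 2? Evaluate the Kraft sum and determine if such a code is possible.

With common denominator 2^4 = 16: Σ 2^(−ℓᵢ) = 2/16 + 2/16 + 1/16 + 4/16 + 4/16 + 4/16 = 17/16 = 1.0625.
Kraft's inequality requires Σ ≤ 1; here Σ = 1.0625 > 1, so no such prefix code exists.

1.0625; no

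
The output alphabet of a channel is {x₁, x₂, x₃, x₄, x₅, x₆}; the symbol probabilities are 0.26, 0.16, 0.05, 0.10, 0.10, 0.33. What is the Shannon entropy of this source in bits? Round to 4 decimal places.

H = −Σ pᵢ log₂ pᵢ.
−0.26·log₂(0.26) = 0.5053
−0.16·log₂(0.16) = 0.4230
−0.05·log₂(0.05) = 0.2161
−0.10·log₂(0.10) = 0.3322
−0.10·log₂(0.10) = 0.3322
−0.33·log₂(0.33) = 0.5278
Sum ≈ 2.3366 → 2.3366 bits.

2.3366 bits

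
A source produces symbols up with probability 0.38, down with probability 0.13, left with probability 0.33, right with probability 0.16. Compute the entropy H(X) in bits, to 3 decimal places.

1.864 bits

H = −Σ pᵢ log₂ pᵢ.
−0.38·log₂(0.38) = 0.5305
−0.13·log₂(0.13) = 0.3826
−0.33·log₂(0.33) = 0.5278
−0.16·log₂(0.16) = 0.4230
Sum ≈ 1.8639 → 1.864 bits.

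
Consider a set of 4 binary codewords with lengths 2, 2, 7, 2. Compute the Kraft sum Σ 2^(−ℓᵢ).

0.7578125

With common denominator 2^7 = 128: Σ 2^(−ℓᵢ) = 32/128 + 32/128 + 1/128 + 32/128 = 97/128 = 0.7578125.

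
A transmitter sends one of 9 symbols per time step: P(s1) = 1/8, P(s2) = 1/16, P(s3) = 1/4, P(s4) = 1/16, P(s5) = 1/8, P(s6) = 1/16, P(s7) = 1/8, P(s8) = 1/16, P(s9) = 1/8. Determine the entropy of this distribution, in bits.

3 bits

Each probability is a power of 1/2, so log₂(1/p) is an integer.
H = Σ p·log₂(1/p) = 1/8·3 + 1/16·4 + 1/4·2 + 1/16·4 + 1/8·3 + 1/16·4 + 1/8·3 + 1/16·4 + 1/8·3 = 3 bits.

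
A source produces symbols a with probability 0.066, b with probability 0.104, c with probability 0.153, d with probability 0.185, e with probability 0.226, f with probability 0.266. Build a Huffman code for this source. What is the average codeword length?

Repeatedly combine the two least-probable nodes; the expected code length is the sum of the merged weights.
merge 33/500 + 13/125 → 17/100
merge 153/1000 + 17/100 → 323/1000
merge 37/200 + 113/500 → 411/1000
merge 133/500 + 323/1000 → 589/1000
merge 411/1000 + 589/1000 → 1
L = 17/100 + 323/1000 + 411/1000 + 589/1000 + 1 = 2493/1000 = 2.493 bits/symbol.

2.493 bits/symbol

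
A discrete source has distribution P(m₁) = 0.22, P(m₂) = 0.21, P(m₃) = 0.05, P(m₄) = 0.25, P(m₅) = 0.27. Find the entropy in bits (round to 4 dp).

H = −Σ pᵢ log₂ pᵢ.
−0.22·log₂(0.22) = 0.4806
−0.21·log₂(0.21) = 0.4728
−0.05·log₂(0.05) = 0.2161
−0.25·log₂(0.25) = 0.5000
−0.27·log₂(0.27) = 0.5100
Sum ≈ 2.1795 → 2.1795 bits.

2.1795 bits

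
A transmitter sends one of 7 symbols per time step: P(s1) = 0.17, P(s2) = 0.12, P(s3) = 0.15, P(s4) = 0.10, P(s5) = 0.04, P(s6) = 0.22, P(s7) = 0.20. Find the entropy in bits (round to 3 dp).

H = −Σ pᵢ log₂ pᵢ.
−0.17·log₂(0.17) = 0.4346
−0.12·log₂(0.12) = 0.3671
−0.15·log₂(0.15) = 0.4105
−0.10·log₂(0.10) = 0.3322
−0.04·log₂(0.04) = 0.1858
−0.22·log₂(0.22) = 0.4806
−0.20·log₂(0.20) = 0.4644
Sum ≈ 2.6751 → 2.675 bits.

2.675 bits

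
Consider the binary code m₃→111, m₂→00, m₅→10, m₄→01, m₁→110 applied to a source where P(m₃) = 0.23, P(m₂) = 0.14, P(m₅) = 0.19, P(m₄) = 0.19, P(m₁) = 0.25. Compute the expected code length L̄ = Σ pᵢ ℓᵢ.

2.48 bits/symbol

L̄ = Σ pᵢ·ℓᵢ = 0.23·3 + 0.14·2 + 0.19·2 + 0.19·2 + 0.25·3 = 2.48 bits/symbol.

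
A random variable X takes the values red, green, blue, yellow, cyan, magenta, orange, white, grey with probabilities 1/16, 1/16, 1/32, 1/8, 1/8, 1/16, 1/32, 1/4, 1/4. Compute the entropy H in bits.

Each probability is a power of 1/2, so log₂(1/p) is an integer.
H = Σ p·log₂(1/p) = 1/16·4 + 1/16·4 + 1/32·5 + 1/8·3 + 1/8·3 + 1/16·4 + 1/32·5 + 1/4·2 + 1/4·2 = 2.8125 bits.

2.8125 bits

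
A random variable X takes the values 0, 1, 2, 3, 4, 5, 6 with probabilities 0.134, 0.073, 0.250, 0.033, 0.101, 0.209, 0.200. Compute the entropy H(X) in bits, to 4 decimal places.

H = −Σ pᵢ log₂ pᵢ.
−0.134·log₂(0.134) = 0.3886
−0.073·log₂(0.073) = 0.2756
−0.250·log₂(0.250) = 0.5000
−0.033·log₂(0.033) = 0.1624
−0.101·log₂(0.101) = 0.3341
−0.209·log₂(0.209) = 0.4720
−0.200·log₂(0.200) = 0.4644
Sum ≈ 2.5971 → 2.5971 bits.

2.5971 bits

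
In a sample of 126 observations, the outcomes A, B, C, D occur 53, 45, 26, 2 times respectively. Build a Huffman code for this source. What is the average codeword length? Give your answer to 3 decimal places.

Probabilities are the counts divided by 126.
Repeatedly combine the two least-probable nodes; the expected code length is the sum of the merged weights.
merge 1/63 + 13/63 → 2/9
merge 2/9 + 5/14 → 73/126
merge 53/126 + 73/126 → 1
L = 2/9 + 73/126 + 1 = 227/126 ≈ 1.802 bits/symbol.

1.802 bits/symbol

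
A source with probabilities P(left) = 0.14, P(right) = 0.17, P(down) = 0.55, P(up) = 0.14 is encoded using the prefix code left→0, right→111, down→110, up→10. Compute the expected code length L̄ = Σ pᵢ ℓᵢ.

L̄ = Σ pᵢ·ℓᵢ = 0.14·1 + 0.17·3 + 0.55·3 + 0.14·2 = 2.58 bits/symbol.

2.58 bits/symbol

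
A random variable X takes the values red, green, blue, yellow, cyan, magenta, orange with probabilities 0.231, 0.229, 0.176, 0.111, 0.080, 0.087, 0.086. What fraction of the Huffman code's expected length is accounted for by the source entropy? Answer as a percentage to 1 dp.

98.7%

Entropy H = −Σ p log₂ p ≈ 2.6709 bits.
Huffman merges: 2/25+43/500→83/500; 87/1000+111/1000→99/500; 83/500+22/125→171/500; 99/500+229/1000→427/1000; 231/1000+171/500→573/1000; 427/1000+573/1000→1. L = 1353/500 ≈ 2.7060.
Efficiency = H/L = 2.6709/2.7060 = 98.7%.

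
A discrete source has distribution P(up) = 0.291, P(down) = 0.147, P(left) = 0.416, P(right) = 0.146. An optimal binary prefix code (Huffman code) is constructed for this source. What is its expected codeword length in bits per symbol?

1.877 bits/symbol

Repeatedly combine the two least-probable nodes; the expected code length is the sum of the merged weights.
merge 73/500 + 147/1000 → 293/1000
merge 291/1000 + 293/1000 → 73/125
merge 52/125 + 73/125 → 1
L = 293/1000 + 73/125 + 1 = 1877/1000 = 1.877 bits/symbol.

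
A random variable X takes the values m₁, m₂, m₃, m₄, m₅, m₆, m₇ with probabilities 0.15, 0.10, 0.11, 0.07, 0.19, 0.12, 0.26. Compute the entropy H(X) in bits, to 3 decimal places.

H = −Σ pᵢ log₂ pᵢ.
−0.15·log₂(0.15) = 0.4105
−0.10·log₂(0.10) = 0.3322
−0.11·log₂(0.11) = 0.3503
−0.07·log₂(0.07) = 0.2686
−0.19·log₂(0.19) = 0.4552
−0.12·log₂(0.12) = 0.3671
−0.26·log₂(0.26) = 0.5053
Sum ≈ 2.6892 → 2.689 bits.

2.689 bits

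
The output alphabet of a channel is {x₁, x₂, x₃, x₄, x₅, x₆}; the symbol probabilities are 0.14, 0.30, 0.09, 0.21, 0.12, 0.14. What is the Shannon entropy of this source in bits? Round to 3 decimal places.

2.468 bits

H = −Σ pᵢ log₂ pᵢ.
−0.14·log₂(0.14) = 0.3971
−0.30·log₂(0.30) = 0.5211
−0.09·log₂(0.09) = 0.3127
−0.21·log₂(0.21) = 0.4728
−0.12·log₂(0.12) = 0.3671
−0.14·log₂(0.14) = 0.3971
Sum ≈ 2.4679 → 2.468 bits.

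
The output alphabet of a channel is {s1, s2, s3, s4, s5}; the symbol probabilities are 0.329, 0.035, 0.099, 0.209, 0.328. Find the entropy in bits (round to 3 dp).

H = −Σ pᵢ log₂ pᵢ.
−0.329·log₂(0.329) = 0.5277
−0.035·log₂(0.035) = 0.1693
−0.099·log₂(0.099) = 0.3303
−0.209·log₂(0.209) = 0.4720
−0.328·log₂(0.328) = 0.5275
Sum ≈ 2.0268 → 2.027 bits.

2.027 bits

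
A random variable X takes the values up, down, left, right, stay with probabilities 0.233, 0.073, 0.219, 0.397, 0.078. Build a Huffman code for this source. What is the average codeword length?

Repeatedly combine the two least-probable nodes; the expected code length is the sum of the merged weights.
merge 73/1000 + 39/500 → 151/1000
merge 151/1000 + 219/1000 → 37/100
merge 233/1000 + 37/100 → 603/1000
merge 397/1000 + 603/1000 → 1
L = 151/1000 + 37/100 + 603/1000 + 1 = 531/250 = 2.124 bits/symbol.

2.124 bits/symbol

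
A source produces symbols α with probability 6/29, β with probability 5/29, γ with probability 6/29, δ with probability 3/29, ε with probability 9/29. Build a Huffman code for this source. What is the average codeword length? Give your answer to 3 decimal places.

2.276 bits/symbol

Repeatedly combine the two least-probable nodes; the expected code length is the sum of the merged weights.
merge 3/29 + 5/29 → 8/29
merge 6/29 + 6/29 → 12/29
merge 8/29 + 9/29 → 17/29
merge 12/29 + 17/29 → 1
L = 8/29 + 12/29 + 17/29 + 1 = 66/29 ≈ 2.276 bits/symbol.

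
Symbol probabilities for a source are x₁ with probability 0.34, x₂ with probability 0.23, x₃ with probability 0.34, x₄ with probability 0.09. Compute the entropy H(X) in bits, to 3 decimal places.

H = −Σ pᵢ log₂ pᵢ.
−0.34·log₂(0.34) = 0.5292
−0.23·log₂(0.23) = 0.4877
−0.34·log₂(0.34) = 0.5292
−0.09·log₂(0.09) = 0.3127
Sum ≈ 1.8587 → 1.859 bits.

1.859 bits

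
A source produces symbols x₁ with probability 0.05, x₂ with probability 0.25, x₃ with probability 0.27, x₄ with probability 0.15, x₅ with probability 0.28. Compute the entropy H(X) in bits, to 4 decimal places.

H = −Σ pᵢ log₂ pᵢ.
−0.05·log₂(0.05) = 0.2161
−0.25·log₂(0.25) = 0.5000
−0.27·log₂(0.27) = 0.5100
−0.15·log₂(0.15) = 0.4105
−0.28·log₂(0.28) = 0.5142
Sum ≈ 2.1509 → 2.1509 bits.

2.1509 bits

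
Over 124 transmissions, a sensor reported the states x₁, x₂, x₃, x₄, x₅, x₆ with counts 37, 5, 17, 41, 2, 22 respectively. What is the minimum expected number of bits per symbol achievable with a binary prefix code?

Probabilities are the counts divided by 124.
Repeatedly combine the two least-probable nodes; the expected code length is the sum of the merged weights.
merge 1/62 + 5/124 → 7/124
merge 7/124 + 17/124 → 6/31
merge 11/62 + 6/31 → 23/62
merge 37/124 + 41/124 → 39/62
merge 23/62 + 39/62 → 1
L = 7/124 + 6/31 + 23/62 + 39/62 + 1 = 9/4 = 2.25 bits/symbol.

2.25 bits/symbol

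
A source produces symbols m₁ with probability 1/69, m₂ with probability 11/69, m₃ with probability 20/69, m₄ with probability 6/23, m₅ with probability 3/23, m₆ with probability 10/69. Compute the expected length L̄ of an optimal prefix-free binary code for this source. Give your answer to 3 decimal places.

Repeatedly combine the two least-probable nodes; the expected code length is the sum of the merged weights.
merge 1/69 + 3/23 → 10/69
merge 10/69 + 10/69 → 20/69
merge 11/69 + 6/23 → 29/69
merge 20/69 + 20/69 → 40/69
merge 29/69 + 40/69 → 1
L = 10/69 + 20/69 + 29/69 + 40/69 + 1 = 56/23 ≈ 2.435 bits/symbol.

2.435 bits/symbol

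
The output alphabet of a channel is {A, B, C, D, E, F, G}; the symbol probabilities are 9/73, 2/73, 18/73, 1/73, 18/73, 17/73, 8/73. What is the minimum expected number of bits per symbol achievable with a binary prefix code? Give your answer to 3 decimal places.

Repeatedly combine the two least-probable nodes; the expected code length is the sum of the merged weights.
merge 1/73 + 2/73 → 3/73
merge 3/73 + 8/73 → 11/73
merge 9/73 + 11/73 → 20/73
merge 17/73 + 18/73 → 35/73
merge 18/73 + 20/73 → 38/73
merge 35/73 + 38/73 → 1
L = 3/73 + 11/73 + 20/73 + 35/73 + 38/73 + 1 = 180/73 ≈ 2.466 bits/symbol.

2.466 bits/symbol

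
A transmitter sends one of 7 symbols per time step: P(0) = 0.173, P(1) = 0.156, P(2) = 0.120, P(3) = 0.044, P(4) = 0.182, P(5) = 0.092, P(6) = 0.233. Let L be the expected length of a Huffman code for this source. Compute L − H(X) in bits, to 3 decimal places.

Entropy H = −Σ p log₂ p ≈ 2.6751 bits.
Huffman merges: 11/250+23/250→17/125; 3/25+17/125→32/125; 39/250+173/1000→329/1000; 91/500+233/1000→83/200; 32/125+329/1000→117/200; 83/200+117/200→1. L = 2721/1000 ≈ 2.7210.
L − H = 2.7210 − 2.6751 = 0.046 bits.

0.046 bits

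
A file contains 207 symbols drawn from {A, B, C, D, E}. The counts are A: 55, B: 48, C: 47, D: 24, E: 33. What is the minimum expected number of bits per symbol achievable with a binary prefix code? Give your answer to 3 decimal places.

2.275 bits/symbol

Probabilities are the counts divided by 207.
Repeatedly combine the two least-probable nodes; the expected code length is the sum of the merged weights.
merge 8/69 + 11/69 → 19/69
merge 47/207 + 16/69 → 95/207
merge 55/207 + 19/69 → 112/207
merge 95/207 + 112/207 → 1
L = 19/69 + 95/207 + 112/207 + 1 = 157/69 ≈ 2.275 bits/symbol.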